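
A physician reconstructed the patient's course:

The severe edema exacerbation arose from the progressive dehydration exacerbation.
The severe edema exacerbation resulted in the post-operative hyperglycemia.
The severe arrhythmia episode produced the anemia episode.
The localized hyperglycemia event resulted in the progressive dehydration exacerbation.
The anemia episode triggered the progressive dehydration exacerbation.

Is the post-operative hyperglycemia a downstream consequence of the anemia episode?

There is a causal chain: the anemia episode → the progressive dehydration exacerbation → the severe edema exacerbation → the post-operative hyperglycemia.

Yes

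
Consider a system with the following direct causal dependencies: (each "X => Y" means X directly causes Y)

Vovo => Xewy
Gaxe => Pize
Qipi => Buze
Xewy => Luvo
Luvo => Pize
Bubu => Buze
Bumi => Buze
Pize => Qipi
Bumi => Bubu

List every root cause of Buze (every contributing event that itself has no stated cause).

Tracing upstream from Buze: Buze ← Qipi ← Pize ← Luvo ← Xewy ← Vovo.
A separate upstream branch: Buze ← Qipi ← Pize ← Gaxe.
A separate upstream branch: Buze ← Bumi.
Each of those chain origins has no stated cause.

Bumi, Gaxe, Vovo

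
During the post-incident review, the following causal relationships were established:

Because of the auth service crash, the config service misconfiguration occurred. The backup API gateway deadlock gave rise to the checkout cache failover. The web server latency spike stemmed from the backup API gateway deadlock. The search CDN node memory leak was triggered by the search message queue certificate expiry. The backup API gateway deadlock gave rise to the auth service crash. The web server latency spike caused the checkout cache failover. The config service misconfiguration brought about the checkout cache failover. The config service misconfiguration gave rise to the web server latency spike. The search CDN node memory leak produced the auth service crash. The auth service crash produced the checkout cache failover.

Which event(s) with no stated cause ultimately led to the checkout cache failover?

Tracing upstream from the checkout cache failover: the checkout cache failover ← the auth service crash ← the search CDN node memory leak ← the search message queue certificate expiry.
A separate upstream branch: the checkout cache failover ← the backup API gateway deadlock.
Each of those chain origins has no stated cause.

the backup API gateway deadlock, the search message queue certificate expiry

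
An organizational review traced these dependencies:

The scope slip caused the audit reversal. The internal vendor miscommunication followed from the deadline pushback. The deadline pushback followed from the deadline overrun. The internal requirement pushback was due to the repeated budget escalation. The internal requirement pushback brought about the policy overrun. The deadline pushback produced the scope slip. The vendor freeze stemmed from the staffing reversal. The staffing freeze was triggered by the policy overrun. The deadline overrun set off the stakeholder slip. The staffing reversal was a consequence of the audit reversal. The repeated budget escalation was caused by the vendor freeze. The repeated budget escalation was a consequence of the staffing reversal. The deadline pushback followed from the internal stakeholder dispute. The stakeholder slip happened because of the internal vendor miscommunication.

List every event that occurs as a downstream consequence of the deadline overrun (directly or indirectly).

Direct effects: the deadline pushback, the stakeholder slip.
2 steps out: the internal vendor miscommunication, the scope slip.
3 steps out: the audit reversal.
4 steps out: the staffing reversal.
5 steps out: the vendor freeze, the repeated budget escalation.
6 steps out: the internal requirement pushback.
7 steps out: the policy overrun.
8 steps out: the staffing freeze.
Not reachable from it: the internal stakeholder dispute.

the audit reversal, the deadline pushback, the internal requirement pushback, the internal vendor miscommunication, the policy overrun, the repeated budget escalation, the scope slip, the staffing freeze, the staffing reversal, the stakeholder slip, the vendor freeze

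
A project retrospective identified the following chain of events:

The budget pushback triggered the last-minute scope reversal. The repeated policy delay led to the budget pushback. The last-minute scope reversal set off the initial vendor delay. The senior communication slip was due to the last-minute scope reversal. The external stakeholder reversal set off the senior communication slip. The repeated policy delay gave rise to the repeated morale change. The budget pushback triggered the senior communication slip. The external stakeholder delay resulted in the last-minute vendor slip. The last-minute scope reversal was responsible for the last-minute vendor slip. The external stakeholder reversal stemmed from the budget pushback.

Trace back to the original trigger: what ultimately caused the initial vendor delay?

the repeated policy delay

Tracing upstream from the initial vendor delay: the initial vendor delay ← the last-minute scope reversal ← the budget pushback ← the repeated policy delay.
The repeated policy delay has no stated cause, so it is the root.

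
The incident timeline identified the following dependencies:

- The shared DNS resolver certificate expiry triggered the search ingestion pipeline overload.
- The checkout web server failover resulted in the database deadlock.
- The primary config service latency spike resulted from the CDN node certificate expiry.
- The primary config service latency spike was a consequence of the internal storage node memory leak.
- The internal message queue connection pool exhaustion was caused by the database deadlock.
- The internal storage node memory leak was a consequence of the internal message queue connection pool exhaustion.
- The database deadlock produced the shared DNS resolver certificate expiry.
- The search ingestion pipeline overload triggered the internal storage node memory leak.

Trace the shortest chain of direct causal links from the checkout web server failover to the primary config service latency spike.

the checkout web server failover → the database deadlock → the internal message queue connection pool exhaustion → the internal storage node memory leak → the primary config service latency spike

the checkout web server failover → the database deadlock
the database deadlock → the internal message queue connection pool exhaustion
the internal message queue connection pool exhaustion → the internal storage node memory leak
the internal storage node memory leak → the primary config service latency spike
Length: 4 steps.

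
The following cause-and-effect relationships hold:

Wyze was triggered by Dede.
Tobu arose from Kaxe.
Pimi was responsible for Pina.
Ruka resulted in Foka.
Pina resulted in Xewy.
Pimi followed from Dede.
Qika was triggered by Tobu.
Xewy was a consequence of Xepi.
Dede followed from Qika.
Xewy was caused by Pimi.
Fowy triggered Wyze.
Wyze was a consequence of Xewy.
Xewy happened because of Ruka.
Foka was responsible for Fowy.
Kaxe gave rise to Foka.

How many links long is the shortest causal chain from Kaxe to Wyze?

3

Shortest chain: Kaxe → Foka → Fowy → Wyze.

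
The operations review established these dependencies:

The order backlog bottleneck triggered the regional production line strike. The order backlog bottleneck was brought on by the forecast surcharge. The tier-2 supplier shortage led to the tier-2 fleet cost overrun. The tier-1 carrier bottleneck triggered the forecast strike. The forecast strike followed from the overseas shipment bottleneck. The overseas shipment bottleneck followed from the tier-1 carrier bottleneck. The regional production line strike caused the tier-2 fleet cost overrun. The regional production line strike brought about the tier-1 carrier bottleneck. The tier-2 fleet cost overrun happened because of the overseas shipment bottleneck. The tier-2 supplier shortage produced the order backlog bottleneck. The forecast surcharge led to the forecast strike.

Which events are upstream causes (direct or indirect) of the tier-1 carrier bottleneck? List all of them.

Immediate cause of the tier-1 carrier bottleneck: the regional production line strike.
Further upstream: the tier-2 supplier shortage, the forecast surcharge, the order backlog bottleneck.

the forecast surcharge, the order backlog bottleneck, the regional production line strike, the tier-2 supplier shortage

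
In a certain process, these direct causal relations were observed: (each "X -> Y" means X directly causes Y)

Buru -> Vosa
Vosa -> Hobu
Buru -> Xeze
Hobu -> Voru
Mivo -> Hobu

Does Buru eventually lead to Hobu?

Yes

There is a causal chain: Buru → Vosa → Hobu.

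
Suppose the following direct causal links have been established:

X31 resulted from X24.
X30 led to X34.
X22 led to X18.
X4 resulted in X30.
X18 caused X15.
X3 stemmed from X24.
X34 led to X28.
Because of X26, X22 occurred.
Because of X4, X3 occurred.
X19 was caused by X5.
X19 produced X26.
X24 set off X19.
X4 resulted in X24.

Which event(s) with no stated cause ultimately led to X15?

Tracing upstream from X15: X15 ← X18 ← X22 ← X26 ← X19 ← X24 ← X4.
A separate upstream branch: X15 ← X18 ← X22 ← X26 ← X19 ← X5.
Each of those chain origins has no stated cause.

X4, X5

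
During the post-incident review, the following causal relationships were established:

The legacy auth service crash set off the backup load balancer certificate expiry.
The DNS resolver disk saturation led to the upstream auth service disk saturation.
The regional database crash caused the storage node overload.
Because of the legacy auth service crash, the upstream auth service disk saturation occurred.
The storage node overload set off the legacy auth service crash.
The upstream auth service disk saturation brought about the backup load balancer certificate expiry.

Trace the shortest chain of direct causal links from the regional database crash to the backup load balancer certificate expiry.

the regional database crash → the storage node overload → the legacy auth service crash → the backup load balancer certificate expiry

the regional database crash → the storage node overload
the storage node overload → the legacy auth service crash
the legacy auth service crash → the backup load balancer certificate expiry
Length: 3 steps.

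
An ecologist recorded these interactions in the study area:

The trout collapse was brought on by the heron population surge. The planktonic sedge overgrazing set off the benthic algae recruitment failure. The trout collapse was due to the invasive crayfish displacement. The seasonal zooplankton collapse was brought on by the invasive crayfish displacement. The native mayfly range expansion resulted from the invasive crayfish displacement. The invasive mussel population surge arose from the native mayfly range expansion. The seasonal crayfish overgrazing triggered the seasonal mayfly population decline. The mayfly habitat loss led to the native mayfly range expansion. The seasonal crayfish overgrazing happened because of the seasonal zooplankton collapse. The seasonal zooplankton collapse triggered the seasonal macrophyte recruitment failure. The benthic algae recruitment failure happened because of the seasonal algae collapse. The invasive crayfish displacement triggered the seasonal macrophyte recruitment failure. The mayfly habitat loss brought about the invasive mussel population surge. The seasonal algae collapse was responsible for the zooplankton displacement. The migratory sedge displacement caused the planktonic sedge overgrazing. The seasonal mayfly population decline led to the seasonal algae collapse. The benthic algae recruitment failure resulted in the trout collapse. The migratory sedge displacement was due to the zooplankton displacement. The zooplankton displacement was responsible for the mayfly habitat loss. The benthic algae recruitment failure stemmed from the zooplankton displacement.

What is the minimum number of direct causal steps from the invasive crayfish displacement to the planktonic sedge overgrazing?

Shortest chain: the invasive crayfish displacement → the seasonal zooplankton collapse → the seasonal crayfish overgrazing → the seasonal mayfly population decline → the seasonal algae collapse → the zooplankton displacement → the migratory sedge displacement → the planktonic sedge overgrazing.

7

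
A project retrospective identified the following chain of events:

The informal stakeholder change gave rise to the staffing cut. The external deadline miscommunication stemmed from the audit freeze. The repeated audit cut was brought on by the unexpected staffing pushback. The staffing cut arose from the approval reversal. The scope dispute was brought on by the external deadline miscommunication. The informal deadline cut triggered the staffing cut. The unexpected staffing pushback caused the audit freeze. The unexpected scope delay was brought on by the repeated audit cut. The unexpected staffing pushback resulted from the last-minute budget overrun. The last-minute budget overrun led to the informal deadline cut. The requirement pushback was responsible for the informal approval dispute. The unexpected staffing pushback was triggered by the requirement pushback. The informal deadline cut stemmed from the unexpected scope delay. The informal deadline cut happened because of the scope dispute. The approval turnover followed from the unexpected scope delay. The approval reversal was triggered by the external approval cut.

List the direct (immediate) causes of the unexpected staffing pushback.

the last-minute budget overrun, the requirement pushback

the last-minute budget overrun, the requirement pushback → the unexpected staffing pushback with nothing further upstream stated.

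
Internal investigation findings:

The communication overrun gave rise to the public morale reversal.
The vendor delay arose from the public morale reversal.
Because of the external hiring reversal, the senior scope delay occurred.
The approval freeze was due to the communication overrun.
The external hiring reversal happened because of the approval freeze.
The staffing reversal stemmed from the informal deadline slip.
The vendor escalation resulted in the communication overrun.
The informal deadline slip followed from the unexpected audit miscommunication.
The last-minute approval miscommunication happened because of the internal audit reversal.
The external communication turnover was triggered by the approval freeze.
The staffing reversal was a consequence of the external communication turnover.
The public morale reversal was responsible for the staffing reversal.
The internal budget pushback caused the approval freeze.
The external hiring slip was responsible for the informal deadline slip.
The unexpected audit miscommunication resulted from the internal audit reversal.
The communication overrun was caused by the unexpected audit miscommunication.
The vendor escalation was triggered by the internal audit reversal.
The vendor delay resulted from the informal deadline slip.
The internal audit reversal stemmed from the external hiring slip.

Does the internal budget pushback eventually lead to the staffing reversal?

Yes

There is a causal chain: the internal budget pushback → the approval freeze → the external communication turnover → the staffing reversal.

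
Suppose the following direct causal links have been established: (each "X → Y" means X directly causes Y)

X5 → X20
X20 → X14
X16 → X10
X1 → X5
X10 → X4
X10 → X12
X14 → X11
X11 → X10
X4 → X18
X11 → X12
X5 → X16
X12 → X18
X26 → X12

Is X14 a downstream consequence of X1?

There is a causal chain: X1 → X5 → X20 → X14.

Yes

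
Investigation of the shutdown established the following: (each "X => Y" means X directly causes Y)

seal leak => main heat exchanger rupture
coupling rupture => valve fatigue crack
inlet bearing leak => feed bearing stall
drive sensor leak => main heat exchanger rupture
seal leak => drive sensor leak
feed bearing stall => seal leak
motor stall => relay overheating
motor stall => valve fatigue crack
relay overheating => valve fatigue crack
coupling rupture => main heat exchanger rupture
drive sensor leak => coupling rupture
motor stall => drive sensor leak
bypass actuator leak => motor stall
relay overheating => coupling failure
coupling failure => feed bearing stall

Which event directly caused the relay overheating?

Upstream contributors include the bypass actuator leak, but only the motor stall feeds directly into the relay overheating.

the motor stall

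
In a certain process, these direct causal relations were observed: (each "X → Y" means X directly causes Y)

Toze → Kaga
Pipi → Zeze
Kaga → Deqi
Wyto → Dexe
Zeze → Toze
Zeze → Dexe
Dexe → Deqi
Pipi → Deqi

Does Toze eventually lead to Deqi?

Yes

There is a causal chain: Toze → Kaga → Deqi.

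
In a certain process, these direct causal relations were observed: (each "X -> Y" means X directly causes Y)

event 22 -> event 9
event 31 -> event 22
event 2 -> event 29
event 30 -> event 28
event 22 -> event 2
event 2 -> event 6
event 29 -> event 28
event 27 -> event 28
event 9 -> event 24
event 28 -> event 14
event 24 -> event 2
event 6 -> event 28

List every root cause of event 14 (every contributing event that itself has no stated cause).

event 27, event 30, event 31

Tracing upstream from event 14: event 14 ← event 28 ← event 6 ← event 2 ← event 22 ← event 31.
A separate upstream branch: event 14 ← event 28 ← event 27.
A separate upstream branch: event 14 ← event 28 ← event 30.
Each of those chain origins has no stated cause.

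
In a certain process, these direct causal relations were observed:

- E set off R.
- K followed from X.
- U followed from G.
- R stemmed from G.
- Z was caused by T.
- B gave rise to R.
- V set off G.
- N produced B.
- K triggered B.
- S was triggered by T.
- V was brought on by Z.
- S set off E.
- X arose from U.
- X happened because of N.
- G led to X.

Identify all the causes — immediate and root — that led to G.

T, V, Z

Immediate cause of G: V.
Further upstream: T, Z.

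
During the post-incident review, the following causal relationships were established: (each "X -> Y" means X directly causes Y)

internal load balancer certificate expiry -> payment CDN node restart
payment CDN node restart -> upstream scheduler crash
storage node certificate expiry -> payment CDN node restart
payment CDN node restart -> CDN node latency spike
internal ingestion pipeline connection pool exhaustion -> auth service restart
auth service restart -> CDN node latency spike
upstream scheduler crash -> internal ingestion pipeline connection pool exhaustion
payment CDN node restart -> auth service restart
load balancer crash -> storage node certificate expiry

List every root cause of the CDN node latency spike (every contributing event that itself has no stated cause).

the internal load balancer certificate expiry, the load balancer crash

Tracing upstream from the CDN node latency spike: the CDN node latency spike ← the payment CDN node restart ← the storage node certificate expiry ← the load balancer crash.
A separate upstream branch: the CDN node latency spike ← the payment CDN node restart ← the internal load balancer certificate expiry.
Each of those chain origins has no stated cause.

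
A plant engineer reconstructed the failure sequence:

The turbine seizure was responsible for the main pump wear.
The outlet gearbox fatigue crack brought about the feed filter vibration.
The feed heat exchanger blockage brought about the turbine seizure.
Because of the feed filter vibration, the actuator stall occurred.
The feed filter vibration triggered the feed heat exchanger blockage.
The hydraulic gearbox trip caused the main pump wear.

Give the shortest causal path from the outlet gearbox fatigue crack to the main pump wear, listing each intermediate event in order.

the outlet gearbox fatigue crack → the feed filter vibration → the feed heat exchanger blockage → the turbine seizure → the main pump wear

the outlet gearbox fatigue crack → the feed filter vibration
the feed filter vibration → the feed heat exchanger blockage
the feed heat exchanger blockage → the turbine seizure
the turbine seizure → the main pump wear
Length: 4 steps.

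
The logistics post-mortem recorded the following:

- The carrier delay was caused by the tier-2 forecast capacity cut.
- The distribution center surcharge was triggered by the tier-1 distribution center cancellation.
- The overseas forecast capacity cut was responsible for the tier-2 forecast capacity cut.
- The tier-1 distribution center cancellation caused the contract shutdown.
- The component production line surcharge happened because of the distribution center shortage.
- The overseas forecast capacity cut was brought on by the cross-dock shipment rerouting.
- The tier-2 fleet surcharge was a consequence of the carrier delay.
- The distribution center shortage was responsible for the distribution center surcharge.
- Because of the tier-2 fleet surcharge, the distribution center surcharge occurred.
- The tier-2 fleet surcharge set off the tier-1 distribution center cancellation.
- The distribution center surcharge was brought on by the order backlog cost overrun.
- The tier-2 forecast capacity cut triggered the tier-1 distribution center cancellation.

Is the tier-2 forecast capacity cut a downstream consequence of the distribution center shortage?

The distribution center shortage leads to the component production line surcharge, the distribution center surcharge; the tier-2 forecast capacity cut is not among them.

No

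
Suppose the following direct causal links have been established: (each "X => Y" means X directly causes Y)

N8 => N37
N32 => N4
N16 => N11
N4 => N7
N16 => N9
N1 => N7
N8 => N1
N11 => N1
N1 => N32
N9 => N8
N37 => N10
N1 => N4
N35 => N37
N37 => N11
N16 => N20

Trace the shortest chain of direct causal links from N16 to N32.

N16 → N11
N11 → N1
N1 → N32
Length: 3 steps.

N16 → N11 → N1 → N32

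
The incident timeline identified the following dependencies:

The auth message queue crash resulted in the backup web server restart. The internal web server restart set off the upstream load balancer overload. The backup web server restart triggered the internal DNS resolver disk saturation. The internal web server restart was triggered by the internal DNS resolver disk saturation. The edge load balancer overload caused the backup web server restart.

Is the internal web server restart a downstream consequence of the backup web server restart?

There is a causal chain: the backup web server restart → the internal DNS resolver disk saturation → the internal web server restart.

Yes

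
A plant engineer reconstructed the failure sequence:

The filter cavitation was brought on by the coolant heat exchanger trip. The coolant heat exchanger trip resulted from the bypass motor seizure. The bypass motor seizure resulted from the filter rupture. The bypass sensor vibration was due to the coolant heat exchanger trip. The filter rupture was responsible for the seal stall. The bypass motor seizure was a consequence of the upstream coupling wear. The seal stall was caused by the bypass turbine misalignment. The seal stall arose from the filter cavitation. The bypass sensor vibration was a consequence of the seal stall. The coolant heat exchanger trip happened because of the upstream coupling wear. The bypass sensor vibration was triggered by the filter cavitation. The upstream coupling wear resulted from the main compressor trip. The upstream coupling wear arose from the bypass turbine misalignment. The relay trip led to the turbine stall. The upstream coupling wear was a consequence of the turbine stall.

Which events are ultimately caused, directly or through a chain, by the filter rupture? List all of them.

Direct effects: the bypass motor seizure, the seal stall.
2 steps out: the coolant heat exchanger trip, the bypass sensor vibration.
3 steps out: the filter cavitation.
Not reachable from it: the relay trip, the bypass turbine misalignment, the turbine stall, the main compressor trip, the upstream coupling wear.

the bypass motor seizure, the bypass sensor vibration, the coolant heat exchanger trip, the filter cavitation, the seal stall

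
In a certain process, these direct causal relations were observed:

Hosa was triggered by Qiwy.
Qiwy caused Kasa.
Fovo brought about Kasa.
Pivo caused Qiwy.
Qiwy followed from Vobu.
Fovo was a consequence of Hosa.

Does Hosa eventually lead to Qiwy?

No

Hosa leads to Fovo, Kasa; Qiwy is not among them.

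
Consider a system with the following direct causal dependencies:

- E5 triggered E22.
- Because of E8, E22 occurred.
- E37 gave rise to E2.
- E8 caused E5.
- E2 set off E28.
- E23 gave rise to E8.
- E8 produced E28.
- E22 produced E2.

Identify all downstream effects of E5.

E2, E22, E28

Direct effects: E22.
2 steps out: E2.
3 steps out: E28.
Not reachable from it: E23, E8, E37.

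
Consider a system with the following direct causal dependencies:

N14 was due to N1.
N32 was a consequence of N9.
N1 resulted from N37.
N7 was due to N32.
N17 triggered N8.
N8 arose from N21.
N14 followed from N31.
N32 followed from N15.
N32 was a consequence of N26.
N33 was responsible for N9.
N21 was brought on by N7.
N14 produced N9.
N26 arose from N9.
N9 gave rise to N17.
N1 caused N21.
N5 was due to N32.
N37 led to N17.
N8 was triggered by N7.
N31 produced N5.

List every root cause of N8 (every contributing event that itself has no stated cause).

Tracing upstream from N8: N8 ← N7 ← N32 ← N15.
A separate upstream branch: N8 ← N17 ← N9 ← N14 ← N31.
A separate upstream branch: N8 ← N17 ← N37.
A separate upstream branch: N8 ← N17 ← N9 ← N33.
Each of those chain origins has no stated cause.

N15, N31, N33, N37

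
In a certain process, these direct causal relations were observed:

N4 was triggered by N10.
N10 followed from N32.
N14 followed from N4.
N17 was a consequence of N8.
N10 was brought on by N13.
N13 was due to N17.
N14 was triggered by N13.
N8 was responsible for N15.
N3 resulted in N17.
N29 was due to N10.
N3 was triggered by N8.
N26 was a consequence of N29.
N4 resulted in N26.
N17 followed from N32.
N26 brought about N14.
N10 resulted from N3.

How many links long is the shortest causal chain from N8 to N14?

3

Shortest chain: N8 → N17 → N13 → N14.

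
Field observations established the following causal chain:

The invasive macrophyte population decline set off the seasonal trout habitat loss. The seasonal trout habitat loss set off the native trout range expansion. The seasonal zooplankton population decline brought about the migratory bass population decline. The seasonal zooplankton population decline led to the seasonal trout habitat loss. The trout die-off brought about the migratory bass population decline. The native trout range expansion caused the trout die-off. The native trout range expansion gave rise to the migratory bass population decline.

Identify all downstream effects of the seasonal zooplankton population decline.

the migratory bass population decline, the native trout range expansion, the seasonal trout habitat loss, the trout die-off

Direct effects: the seasonal trout habitat loss, the migratory bass population decline.
2 steps out: the native trout range expansion.
3 steps out: the trout die-off.
Not reachable from it: the invasive macrophyte population decline.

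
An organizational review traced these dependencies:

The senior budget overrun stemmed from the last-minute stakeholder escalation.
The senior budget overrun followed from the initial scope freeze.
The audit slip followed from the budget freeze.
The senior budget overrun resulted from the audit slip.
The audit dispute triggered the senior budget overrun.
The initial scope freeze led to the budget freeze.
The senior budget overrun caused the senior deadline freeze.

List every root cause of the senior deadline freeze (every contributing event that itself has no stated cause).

Tracing upstream from the senior deadline freeze: the senior deadline freeze ← the senior budget overrun ← the last-minute stakeholder escalation.
A separate upstream branch: the senior deadline freeze ← the senior budget overrun ← the initial scope freeze.
A separate upstream branch: the senior deadline freeze ← the senior budget overrun ← the audit dispute.
Each of those chain origins has no stated cause.

the audit dispute, the initial scope freeze, the last-minute stakeholder escalation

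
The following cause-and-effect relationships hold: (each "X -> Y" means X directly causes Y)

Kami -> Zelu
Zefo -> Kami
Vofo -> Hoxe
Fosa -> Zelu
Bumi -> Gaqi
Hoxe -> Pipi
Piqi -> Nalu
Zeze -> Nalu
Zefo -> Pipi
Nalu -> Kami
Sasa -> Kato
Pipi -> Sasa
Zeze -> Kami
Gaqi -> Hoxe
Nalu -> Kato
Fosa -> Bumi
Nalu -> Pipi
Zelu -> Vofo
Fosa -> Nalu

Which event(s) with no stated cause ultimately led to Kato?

Fosa, Piqi, Zefo, Zeze

Tracing upstream from Kato: Kato ← Nalu ← Fosa.
A separate upstream branch: Kato ← Sasa ← Pipi ← Zefo.
A separate upstream branch: Kato ← Nalu ← Zeze.
A separate upstream branch: Kato ← Nalu ← Piqi.
Each of those chain origins has no stated cause.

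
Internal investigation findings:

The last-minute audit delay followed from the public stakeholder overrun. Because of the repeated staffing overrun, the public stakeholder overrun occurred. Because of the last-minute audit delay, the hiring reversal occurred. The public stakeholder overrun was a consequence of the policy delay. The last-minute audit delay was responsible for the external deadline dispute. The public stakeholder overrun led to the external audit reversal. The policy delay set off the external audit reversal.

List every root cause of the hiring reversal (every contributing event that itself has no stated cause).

Tracing upstream from the hiring reversal: the hiring reversal ← the last-minute audit delay ← the public stakeholder overrun ← the policy delay.
A separate upstream branch: the hiring reversal ← the last-minute audit delay ← the public stakeholder overrun ← the repeated staffing overrun.
Each of those chain origins has no stated cause.

the policy delay, the repeated staffing overrun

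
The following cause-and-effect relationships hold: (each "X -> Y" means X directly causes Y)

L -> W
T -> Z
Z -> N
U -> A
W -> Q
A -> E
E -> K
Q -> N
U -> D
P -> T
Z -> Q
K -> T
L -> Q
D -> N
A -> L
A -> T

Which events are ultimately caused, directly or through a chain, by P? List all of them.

N, Q, T, Z

Direct effects: T.
2 steps out: Z.
3 steps out: Q, N.
Not reachable from it: U, A, E, K, D, L, W.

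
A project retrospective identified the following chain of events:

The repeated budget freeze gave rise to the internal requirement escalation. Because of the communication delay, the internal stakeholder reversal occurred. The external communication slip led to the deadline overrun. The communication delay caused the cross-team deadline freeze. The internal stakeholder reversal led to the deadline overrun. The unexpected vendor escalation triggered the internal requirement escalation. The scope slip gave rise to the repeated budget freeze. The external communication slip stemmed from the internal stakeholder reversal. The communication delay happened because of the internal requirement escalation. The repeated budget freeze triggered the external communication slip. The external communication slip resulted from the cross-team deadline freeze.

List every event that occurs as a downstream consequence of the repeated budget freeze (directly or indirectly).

the communication delay, the cross-team deadline freeze, the deadline overrun, the external communication slip, the internal requirement escalation, the internal stakeholder reversal

Direct effects: the internal requirement escalation, the external communication slip.
2 steps out: the communication delay, the deadline overrun.
3 steps out: the cross-team deadline freeze, the internal stakeholder reversal.
Not reachable from it: the scope slip, the unexpected vendor escalation.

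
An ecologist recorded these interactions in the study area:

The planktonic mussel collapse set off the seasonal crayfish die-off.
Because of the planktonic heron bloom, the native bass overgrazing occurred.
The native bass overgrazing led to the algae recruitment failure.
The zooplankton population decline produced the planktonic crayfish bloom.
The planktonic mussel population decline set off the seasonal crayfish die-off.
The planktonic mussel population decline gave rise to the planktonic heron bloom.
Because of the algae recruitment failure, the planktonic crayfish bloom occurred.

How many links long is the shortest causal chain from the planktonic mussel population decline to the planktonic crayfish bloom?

Shortest chain: the planktonic mussel population decline → the planktonic heron bloom → the native bass overgrazing → the algae recruitment failure → the planktonic crayfish bloom.

4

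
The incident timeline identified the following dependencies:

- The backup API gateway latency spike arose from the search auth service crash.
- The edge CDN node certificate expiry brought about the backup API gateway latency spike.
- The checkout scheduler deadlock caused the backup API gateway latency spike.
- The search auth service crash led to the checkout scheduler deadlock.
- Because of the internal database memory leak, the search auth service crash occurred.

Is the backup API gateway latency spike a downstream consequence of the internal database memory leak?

There is a causal chain: the internal database memory leak → the search auth service crash → the backup API gateway latency spike.

Yes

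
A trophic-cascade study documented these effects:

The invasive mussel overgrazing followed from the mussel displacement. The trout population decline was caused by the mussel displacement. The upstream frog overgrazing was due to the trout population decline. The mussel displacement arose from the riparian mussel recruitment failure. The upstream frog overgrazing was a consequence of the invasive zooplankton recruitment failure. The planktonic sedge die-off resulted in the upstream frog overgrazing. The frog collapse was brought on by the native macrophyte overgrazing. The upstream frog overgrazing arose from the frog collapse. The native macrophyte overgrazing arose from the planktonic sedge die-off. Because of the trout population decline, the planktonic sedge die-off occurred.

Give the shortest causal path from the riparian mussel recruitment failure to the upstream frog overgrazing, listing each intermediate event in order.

the riparian mussel recruitment failure → the mussel displacement
the mussel displacement → the trout population decline
the trout population decline → the upstream frog overgrazing
Length: 3 steps.

the riparian mussel recruitment failure → the mussel displacement → the trout population decline → the upstream frog overgrazing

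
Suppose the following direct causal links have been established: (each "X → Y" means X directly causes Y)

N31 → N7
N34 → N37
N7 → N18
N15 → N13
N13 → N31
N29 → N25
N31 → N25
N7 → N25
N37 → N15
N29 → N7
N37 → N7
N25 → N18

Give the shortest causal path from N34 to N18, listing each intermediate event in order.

N34 → N37 → N7 → N18

N34 → N37
N37 → N7
N7 → N18
Length: 3 steps.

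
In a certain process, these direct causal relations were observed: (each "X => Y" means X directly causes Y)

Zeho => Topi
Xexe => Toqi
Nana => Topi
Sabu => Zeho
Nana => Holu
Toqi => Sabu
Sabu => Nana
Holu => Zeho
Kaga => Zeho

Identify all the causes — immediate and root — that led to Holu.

Immediate cause of Holu: Nana.
Further upstream: Xexe, Toqi, Sabu.

Nana, Sabu, Toqi, Xexe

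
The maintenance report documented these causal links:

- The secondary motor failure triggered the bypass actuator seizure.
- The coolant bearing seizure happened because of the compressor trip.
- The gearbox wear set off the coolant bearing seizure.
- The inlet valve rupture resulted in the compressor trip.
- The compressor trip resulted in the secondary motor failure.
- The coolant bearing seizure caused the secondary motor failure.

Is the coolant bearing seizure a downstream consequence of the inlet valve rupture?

There is a causal chain: the inlet valve rupture → the compressor trip → the coolant bearing seizure.

Yes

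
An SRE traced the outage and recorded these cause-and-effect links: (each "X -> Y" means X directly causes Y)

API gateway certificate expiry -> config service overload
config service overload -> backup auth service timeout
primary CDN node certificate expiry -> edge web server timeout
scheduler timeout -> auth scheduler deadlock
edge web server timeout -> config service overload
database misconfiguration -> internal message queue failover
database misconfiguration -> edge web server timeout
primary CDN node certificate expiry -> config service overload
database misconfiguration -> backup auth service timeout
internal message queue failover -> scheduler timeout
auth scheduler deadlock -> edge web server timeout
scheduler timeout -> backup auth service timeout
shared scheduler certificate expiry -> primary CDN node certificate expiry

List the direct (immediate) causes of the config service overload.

Upstream contributors include the database misconfiguration, the internal message queue failover, the shared scheduler certificate expiry, the scheduler timeout, the auth scheduler deadlock, but only the API gateway certificate expiry, the edge web server timeout, the primary CDN node certificate expiry feed directly into the config service overload.

the API gateway certificate expiry, the edge web server timeout, the primary CDN node certificate expiry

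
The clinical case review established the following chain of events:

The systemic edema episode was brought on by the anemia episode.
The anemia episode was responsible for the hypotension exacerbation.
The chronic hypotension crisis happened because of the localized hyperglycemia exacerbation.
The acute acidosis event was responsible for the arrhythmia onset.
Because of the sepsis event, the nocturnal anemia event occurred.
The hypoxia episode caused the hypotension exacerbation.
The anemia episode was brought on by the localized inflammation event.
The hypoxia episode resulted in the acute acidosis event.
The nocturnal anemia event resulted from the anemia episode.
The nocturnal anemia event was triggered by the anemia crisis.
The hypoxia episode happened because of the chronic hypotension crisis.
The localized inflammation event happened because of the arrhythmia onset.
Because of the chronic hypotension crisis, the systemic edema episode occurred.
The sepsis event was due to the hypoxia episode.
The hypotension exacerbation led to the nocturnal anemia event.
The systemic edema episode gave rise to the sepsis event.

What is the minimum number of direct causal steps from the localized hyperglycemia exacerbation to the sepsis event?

3

Shortest chain: the localized hyperglycemia exacerbation → the chronic hypotension crisis → the hypoxia episode → the sepsis event.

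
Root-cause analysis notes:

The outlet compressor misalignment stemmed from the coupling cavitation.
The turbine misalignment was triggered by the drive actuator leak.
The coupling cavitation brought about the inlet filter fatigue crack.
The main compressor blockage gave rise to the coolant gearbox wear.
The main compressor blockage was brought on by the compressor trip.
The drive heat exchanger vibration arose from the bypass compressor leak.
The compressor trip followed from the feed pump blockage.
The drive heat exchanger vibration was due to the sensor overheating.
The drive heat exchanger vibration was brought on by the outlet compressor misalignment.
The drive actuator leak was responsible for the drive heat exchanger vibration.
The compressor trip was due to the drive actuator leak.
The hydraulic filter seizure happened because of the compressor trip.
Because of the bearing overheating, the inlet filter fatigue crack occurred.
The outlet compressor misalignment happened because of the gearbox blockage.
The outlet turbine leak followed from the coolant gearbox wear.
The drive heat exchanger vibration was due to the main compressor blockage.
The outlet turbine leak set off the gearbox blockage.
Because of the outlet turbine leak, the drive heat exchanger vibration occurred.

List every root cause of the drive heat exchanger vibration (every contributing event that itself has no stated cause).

the bypass compressor leak, the coupling cavitation, the drive actuator leak, the feed pump blockage, the sensor overheating

Tracing upstream from the drive heat exchanger vibration: the drive heat exchanger vibration ← the drive actuator leak.
A separate upstream branch: the drive heat exchanger vibration ← the outlet compressor misalignment ← the coupling cavitation.
A separate upstream branch: the drive heat exchanger vibration ← the main compressor blockage ← the compressor trip ← the feed pump blockage.
A separate upstream branch: the drive heat exchanger vibration ← the bypass compressor leak.
A separate upstream branch: the drive heat exchanger vibration ← the sensor overheating.
Each of those chain origins has no stated cause.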